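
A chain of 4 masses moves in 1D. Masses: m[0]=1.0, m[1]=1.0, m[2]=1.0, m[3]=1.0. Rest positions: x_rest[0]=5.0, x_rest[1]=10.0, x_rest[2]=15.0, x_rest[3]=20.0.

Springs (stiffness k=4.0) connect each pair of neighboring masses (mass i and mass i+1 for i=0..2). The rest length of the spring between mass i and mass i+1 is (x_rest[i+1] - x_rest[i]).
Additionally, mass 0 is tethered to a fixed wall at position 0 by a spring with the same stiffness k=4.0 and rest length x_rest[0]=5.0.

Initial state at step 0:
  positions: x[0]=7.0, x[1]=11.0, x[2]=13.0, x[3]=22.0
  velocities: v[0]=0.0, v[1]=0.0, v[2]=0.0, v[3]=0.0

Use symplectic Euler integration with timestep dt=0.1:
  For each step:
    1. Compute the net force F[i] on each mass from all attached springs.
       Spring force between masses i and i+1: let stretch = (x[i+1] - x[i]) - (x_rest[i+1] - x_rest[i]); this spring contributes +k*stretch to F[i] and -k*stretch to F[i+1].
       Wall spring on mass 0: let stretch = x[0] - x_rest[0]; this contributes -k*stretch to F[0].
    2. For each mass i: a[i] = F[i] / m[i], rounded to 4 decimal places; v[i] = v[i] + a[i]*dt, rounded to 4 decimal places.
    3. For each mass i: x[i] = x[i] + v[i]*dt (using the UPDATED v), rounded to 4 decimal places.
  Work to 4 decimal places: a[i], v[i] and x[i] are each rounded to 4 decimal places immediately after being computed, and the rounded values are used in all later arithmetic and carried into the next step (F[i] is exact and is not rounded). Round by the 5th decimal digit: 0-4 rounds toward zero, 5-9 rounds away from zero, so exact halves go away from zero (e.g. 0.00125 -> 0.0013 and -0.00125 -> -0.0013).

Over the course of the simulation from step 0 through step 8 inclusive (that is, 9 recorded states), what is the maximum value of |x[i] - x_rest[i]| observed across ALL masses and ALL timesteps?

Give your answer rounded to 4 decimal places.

Answer: 2.8914

Derivation:
Step 0: x=[7.0000 11.0000 13.0000 22.0000] v=[0.0000 0.0000 0.0000 0.0000]
Step 1: x=[6.8800 10.9200 13.2800 21.8400] v=[-1.2000 -0.8000 2.8000 -1.6000]
Step 2: x=[6.6464 10.7728 13.8080 21.5376] v=[-2.3360 -1.4720 5.2800 -3.0240]
Step 3: x=[6.3120 10.5820 14.5238 21.1260] v=[-3.3440 -1.9085 7.1578 -4.1158]
Step 4: x=[5.8959 10.3780 15.3460 20.6503] v=[-4.1608 -2.0398 8.2220 -4.7567]
Step 5: x=[5.4233 10.1935 16.1817 20.1625] v=[-4.7263 -1.8454 8.3565 -4.8784]
Step 6: x=[4.9246 10.0577 16.9371 19.7154] v=[-4.9875 -1.3582 7.5535 -4.4707]
Step 7: x=[4.4342 9.9917 17.5284 19.3572] v=[-4.9041 -0.6597 5.9131 -3.5820]
Step 8: x=[3.9887 10.0049 17.8914 19.1259] v=[-4.4548 0.1320 3.6299 -2.3135]
Max displacement = 2.8914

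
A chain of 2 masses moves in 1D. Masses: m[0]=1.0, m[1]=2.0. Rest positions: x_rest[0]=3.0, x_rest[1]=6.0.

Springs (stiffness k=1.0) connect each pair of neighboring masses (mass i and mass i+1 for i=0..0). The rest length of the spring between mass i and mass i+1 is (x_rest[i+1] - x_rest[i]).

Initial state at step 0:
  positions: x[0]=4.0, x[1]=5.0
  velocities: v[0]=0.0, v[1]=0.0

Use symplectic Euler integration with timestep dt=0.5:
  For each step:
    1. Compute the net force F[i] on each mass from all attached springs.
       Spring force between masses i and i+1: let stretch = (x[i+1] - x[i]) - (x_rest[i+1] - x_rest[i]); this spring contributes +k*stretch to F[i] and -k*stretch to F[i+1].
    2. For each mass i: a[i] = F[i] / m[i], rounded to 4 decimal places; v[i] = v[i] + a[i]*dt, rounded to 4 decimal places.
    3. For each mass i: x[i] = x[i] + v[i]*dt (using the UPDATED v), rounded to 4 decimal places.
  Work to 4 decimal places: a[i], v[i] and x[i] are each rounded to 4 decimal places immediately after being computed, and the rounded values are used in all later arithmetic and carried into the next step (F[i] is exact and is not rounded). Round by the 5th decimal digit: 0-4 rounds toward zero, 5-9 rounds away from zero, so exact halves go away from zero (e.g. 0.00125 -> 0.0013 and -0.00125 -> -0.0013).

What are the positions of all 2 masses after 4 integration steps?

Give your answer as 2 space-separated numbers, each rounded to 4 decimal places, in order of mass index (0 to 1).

Step 0: x=[4.0000 5.0000] v=[0.0000 0.0000]
Step 1: x=[3.5000 5.2500] v=[-1.0000 0.5000]
Step 2: x=[2.6875 5.6563] v=[-1.6250 0.8125]
Step 3: x=[1.8672 6.0665] v=[-1.6406 0.8203]
Step 4: x=[1.3467 6.3268] v=[-1.0410 0.5205]

Answer: 1.3467 6.3268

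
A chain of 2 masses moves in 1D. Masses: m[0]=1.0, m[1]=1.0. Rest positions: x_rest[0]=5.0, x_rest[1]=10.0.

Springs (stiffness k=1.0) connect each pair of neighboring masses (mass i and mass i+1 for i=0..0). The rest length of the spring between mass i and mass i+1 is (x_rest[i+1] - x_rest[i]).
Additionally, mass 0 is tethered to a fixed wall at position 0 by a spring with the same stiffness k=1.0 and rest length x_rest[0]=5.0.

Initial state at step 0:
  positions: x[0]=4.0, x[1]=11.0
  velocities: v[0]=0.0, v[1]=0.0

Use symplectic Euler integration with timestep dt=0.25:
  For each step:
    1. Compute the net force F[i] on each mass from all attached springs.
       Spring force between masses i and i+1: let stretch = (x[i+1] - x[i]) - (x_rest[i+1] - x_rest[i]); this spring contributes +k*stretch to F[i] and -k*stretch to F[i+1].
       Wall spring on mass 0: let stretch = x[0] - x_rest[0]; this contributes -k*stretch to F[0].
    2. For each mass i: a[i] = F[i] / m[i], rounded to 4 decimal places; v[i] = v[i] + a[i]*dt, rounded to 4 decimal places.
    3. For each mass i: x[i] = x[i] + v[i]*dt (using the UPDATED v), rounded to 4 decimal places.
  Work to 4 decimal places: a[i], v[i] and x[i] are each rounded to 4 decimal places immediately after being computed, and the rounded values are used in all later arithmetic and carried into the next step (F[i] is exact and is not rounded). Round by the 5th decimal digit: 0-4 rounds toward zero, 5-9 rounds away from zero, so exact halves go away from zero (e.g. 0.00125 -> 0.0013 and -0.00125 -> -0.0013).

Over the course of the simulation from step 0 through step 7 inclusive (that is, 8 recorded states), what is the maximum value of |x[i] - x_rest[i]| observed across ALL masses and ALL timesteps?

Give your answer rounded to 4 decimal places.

Step 0: x=[4.0000 11.0000] v=[0.0000 0.0000]
Step 1: x=[4.1875 10.8750] v=[0.7500 -0.5000]
Step 2: x=[4.5313 10.6445] v=[1.3750 -0.9219]
Step 3: x=[4.9739 10.3445] v=[1.7705 -1.2002]
Step 4: x=[5.4413 10.0213] v=[1.8697 -1.2929]
Step 5: x=[5.8549 9.7243] v=[1.6544 -1.1879]
Step 6: x=[6.1444 9.4980] v=[1.1580 -0.9053]
Step 7: x=[6.2595 9.3746] v=[0.4603 -0.4937]
Max displacement = 1.2595

Answer: 1.2595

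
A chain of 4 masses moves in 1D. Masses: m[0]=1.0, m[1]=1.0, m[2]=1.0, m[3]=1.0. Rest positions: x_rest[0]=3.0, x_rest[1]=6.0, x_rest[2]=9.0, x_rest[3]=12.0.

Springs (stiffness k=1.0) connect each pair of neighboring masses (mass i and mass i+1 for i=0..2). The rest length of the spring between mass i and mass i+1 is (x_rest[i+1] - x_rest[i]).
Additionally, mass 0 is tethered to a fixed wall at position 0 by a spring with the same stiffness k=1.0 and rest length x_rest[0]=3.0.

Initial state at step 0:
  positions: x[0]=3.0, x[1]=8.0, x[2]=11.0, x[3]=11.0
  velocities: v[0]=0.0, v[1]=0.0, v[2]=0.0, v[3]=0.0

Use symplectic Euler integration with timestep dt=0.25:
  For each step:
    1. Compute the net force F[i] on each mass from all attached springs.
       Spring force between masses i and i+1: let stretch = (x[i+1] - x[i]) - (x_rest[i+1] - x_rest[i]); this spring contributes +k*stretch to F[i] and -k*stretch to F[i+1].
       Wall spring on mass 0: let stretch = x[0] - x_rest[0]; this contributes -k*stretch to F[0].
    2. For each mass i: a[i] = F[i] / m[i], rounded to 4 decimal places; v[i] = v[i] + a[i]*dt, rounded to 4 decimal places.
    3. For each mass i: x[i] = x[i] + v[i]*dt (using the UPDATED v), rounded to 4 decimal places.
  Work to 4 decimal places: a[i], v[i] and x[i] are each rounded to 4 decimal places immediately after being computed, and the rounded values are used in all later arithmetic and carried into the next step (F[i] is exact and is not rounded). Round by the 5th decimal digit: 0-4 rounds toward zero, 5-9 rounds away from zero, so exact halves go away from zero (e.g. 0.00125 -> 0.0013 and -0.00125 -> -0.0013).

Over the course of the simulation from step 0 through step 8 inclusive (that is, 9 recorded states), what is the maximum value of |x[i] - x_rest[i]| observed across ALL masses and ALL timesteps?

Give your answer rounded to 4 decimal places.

Answer: 2.0868

Derivation:
Step 0: x=[3.0000 8.0000 11.0000 11.0000] v=[0.0000 0.0000 0.0000 0.0000]
Step 1: x=[3.1250 7.8750 10.8125 11.1875] v=[0.5000 -0.5000 -0.7500 0.7500]
Step 2: x=[3.3516 7.6367 10.4649 11.5391] v=[0.9063 -0.9531 -1.3906 1.4063]
Step 3: x=[3.6365 7.3074 10.0076 12.0111] v=[1.1397 -1.3173 -1.8291 1.8878]
Step 4: x=[3.9236 6.9174 9.5068 12.5453] v=[1.1483 -1.5600 -2.0033 2.1369]
Step 5: x=[4.1526 6.5021 9.0341 13.0771] v=[0.9159 -1.6611 -1.8910 2.1273]
Step 6: x=[4.2689 6.0982 8.6558 13.5438] v=[0.4651 -1.6155 -1.5133 1.8666]
Step 7: x=[4.2327 5.7399 8.4231 13.8925] v=[-0.1448 -1.4334 -0.9307 1.3946]
Step 8: x=[4.0262 5.4551 8.3646 14.0868] v=[-0.8262 -1.1394 -0.2342 0.7773]
Max displacement = 2.0868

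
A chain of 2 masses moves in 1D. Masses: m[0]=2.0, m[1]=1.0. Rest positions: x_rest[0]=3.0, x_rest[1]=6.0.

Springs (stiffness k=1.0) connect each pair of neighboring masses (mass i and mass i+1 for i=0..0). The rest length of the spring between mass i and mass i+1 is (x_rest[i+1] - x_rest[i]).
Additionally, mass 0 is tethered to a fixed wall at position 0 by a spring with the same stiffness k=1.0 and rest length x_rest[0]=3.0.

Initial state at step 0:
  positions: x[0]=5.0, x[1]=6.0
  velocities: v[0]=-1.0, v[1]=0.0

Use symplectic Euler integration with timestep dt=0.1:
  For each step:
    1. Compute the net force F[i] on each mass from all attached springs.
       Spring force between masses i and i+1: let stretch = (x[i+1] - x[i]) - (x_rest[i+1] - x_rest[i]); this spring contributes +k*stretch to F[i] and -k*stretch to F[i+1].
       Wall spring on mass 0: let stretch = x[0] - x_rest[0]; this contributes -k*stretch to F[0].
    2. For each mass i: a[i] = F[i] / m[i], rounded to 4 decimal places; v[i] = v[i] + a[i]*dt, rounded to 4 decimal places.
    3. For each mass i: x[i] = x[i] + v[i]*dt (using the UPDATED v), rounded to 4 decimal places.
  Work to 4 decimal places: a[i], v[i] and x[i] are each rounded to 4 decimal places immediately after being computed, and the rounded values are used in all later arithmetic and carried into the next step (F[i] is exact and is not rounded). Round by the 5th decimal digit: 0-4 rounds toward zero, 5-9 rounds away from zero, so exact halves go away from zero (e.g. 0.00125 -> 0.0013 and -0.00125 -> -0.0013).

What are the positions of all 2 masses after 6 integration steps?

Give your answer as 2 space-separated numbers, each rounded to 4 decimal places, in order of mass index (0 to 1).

Answer: 4.0348 6.3588

Derivation:
Step 0: x=[5.0000 6.0000] v=[-1.0000 0.0000]
Step 1: x=[4.8800 6.0200] v=[-1.2000 0.2000]
Step 2: x=[4.7413 6.0586] v=[-1.3870 0.3860]
Step 3: x=[4.5855 6.1140] v=[-1.5582 0.5543]
Step 4: x=[4.4144 6.1842] v=[-1.7111 0.7015]
Step 5: x=[4.2301 6.2667] v=[-1.8433 0.8245]
Step 6: x=[4.0348 6.3588] v=[-1.9530 0.9208]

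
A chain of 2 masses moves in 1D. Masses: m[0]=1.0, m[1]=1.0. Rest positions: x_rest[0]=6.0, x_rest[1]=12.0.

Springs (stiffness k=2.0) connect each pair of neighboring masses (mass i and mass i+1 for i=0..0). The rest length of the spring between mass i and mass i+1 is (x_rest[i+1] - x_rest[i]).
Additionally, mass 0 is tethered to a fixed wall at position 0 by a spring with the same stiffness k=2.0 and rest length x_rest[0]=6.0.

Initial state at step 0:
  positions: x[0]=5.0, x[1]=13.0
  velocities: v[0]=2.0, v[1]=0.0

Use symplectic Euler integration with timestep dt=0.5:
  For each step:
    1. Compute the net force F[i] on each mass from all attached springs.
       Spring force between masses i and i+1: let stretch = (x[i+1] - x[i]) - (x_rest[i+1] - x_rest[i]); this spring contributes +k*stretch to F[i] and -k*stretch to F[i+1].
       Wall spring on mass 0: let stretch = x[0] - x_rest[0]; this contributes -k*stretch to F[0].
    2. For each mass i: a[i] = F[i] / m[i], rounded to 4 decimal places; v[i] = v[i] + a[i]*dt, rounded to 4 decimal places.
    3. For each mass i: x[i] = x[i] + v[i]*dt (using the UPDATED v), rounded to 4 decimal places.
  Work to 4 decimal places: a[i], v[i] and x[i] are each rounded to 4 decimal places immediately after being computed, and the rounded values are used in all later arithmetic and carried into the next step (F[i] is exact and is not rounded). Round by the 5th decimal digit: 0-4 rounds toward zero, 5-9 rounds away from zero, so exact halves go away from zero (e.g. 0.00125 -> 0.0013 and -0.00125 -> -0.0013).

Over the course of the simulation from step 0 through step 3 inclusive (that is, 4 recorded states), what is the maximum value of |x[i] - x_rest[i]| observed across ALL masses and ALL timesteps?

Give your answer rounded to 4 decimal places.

Answer: 2.5000

Derivation:
Step 0: x=[5.0000 13.0000] v=[2.0000 0.0000]
Step 1: x=[7.5000 12.0000] v=[5.0000 -2.0000]
Step 2: x=[8.5000 11.7500] v=[2.0000 -0.5000]
Step 3: x=[6.8750 12.8750] v=[-3.2500 2.2500]
Max displacement = 2.5000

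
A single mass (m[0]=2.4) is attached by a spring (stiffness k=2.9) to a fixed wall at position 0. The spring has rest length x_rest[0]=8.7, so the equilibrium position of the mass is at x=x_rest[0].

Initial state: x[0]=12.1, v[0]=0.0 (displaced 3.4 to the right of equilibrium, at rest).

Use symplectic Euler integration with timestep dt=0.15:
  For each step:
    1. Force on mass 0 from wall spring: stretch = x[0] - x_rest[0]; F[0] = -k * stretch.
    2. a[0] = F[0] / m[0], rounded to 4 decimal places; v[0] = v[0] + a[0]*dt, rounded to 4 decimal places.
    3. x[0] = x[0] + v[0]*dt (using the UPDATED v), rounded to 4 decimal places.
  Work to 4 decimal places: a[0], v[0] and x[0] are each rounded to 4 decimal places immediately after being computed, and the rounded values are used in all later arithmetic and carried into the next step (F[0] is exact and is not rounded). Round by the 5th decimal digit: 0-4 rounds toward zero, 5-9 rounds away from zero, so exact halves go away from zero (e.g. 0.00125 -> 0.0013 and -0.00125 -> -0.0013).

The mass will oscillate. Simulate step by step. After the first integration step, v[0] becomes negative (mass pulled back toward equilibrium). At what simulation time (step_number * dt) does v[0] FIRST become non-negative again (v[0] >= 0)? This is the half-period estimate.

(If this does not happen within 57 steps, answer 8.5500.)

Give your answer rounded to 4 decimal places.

Answer: 3.0000

Derivation:
Step 0: x=[12.1000] v=[0.0000]
Step 1: x=[12.0076] v=[-0.6162]
Step 2: x=[11.8252] v=[-1.2157]
Step 3: x=[11.5579] v=[-1.7821]
Step 4: x=[11.2129] v=[-2.3001]
Step 5: x=[10.7996] v=[-2.7556]
Step 6: x=[10.3292] v=[-3.1362]
Step 7: x=[9.8145] v=[-3.4315]
Step 8: x=[9.2695] v=[-3.6335]
Step 9: x=[8.7090] v=[-3.7367]
Step 10: x=[8.1483] v=[-3.7383]
Step 11: x=[7.6026] v=[-3.6383]
Step 12: x=[7.0867] v=[-3.4394]
Step 13: x=[6.6147] v=[-3.1470]
Step 14: x=[6.1994] v=[-2.7690]
Step 15: x=[5.8520] v=[-2.3158]
Step 16: x=[5.5821] v=[-1.7996]
Step 17: x=[5.3969] v=[-1.2345]
Step 18: x=[5.3015] v=[-0.6358]
Step 19: x=[5.2985] v=[-0.0198]
Step 20: x=[5.3880] v=[0.5967]
First v>=0 after going negative at step 20, time=3.0000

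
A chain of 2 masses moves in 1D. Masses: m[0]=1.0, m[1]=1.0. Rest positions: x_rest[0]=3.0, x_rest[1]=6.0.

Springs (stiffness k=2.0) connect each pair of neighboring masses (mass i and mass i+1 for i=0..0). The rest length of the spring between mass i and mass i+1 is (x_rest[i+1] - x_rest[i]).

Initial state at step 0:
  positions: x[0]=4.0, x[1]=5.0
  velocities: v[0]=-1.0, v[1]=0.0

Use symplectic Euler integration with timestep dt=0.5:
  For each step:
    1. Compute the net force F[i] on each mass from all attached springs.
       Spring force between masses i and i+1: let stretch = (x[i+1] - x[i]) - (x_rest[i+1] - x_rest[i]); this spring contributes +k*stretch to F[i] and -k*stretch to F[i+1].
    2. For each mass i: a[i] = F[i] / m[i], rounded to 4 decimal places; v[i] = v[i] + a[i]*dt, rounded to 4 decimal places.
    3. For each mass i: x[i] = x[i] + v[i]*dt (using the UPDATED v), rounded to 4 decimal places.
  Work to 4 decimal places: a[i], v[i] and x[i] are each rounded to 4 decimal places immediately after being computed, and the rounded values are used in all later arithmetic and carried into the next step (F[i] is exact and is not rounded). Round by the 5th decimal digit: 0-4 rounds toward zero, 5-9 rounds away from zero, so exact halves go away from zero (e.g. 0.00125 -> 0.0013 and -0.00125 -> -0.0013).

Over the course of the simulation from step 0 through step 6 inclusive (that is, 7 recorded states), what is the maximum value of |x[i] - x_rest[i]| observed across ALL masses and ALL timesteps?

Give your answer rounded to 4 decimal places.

Answer: 2.5000

Derivation:
Step 0: x=[4.0000 5.0000] v=[-1.0000 0.0000]
Step 1: x=[2.5000 6.0000] v=[-3.0000 2.0000]
Step 2: x=[1.2500 6.7500] v=[-2.5000 1.5000]
Step 3: x=[1.2500 6.2500] v=[0.0000 -1.0000]
Step 4: x=[2.2500 4.7500] v=[2.0000 -3.0000]
Step 5: x=[3.0000 3.5000] v=[1.5000 -2.5000]
Step 6: x=[2.5000 3.5000] v=[-1.0000 0.0000]
Max displacement = 2.5000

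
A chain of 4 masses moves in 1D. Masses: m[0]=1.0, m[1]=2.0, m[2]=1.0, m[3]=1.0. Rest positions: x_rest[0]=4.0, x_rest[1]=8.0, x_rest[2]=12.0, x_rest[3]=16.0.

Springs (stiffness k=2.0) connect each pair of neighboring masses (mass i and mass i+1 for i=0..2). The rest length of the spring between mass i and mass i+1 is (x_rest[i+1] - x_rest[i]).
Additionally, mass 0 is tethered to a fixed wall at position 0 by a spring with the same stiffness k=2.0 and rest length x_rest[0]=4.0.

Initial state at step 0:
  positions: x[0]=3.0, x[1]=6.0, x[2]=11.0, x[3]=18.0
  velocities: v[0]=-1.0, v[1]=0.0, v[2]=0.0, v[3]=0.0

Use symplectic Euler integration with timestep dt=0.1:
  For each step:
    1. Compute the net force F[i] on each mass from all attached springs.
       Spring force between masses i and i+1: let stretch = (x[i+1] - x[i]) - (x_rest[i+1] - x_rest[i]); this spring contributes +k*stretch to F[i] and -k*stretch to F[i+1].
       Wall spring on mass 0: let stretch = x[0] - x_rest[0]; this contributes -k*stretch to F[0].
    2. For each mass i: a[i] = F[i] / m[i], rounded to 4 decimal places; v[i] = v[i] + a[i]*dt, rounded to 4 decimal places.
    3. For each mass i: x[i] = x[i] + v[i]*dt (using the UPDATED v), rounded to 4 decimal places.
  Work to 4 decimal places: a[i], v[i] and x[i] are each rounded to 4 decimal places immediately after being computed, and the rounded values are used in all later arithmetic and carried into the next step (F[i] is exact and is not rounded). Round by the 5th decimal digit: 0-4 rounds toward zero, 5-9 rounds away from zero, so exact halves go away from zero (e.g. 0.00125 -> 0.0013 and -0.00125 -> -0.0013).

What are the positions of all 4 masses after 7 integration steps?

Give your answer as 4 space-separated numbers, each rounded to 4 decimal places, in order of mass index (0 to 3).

Answer: 2.5493 6.5073 11.8426 16.5542

Derivation:
Step 0: x=[3.0000 6.0000 11.0000 18.0000] v=[-1.0000 0.0000 0.0000 0.0000]
Step 1: x=[2.9000 6.0200 11.0400 17.9400] v=[-1.0000 0.2000 0.4000 -0.6000]
Step 2: x=[2.8044 6.0590 11.1176 17.8220] v=[-0.9560 0.3900 0.7760 -1.1800]
Step 3: x=[2.7178 6.1160 11.2281 17.6499] v=[-0.8660 0.5704 1.1052 -1.7209]
Step 4: x=[2.6448 6.1902 11.3648 17.4294] v=[-0.7299 0.7418 1.3671 -2.2053]
Step 5: x=[2.5898 6.2807 11.5193 17.1676] v=[-0.5498 0.9047 1.5451 -2.6182]
Step 6: x=[2.5568 6.3867 11.6820 16.8728] v=[-0.3296 1.0595 1.6270 -2.9479]
Step 7: x=[2.5493 6.5073 11.8426 16.5542] v=[-0.0750 1.2060 1.6061 -3.1861]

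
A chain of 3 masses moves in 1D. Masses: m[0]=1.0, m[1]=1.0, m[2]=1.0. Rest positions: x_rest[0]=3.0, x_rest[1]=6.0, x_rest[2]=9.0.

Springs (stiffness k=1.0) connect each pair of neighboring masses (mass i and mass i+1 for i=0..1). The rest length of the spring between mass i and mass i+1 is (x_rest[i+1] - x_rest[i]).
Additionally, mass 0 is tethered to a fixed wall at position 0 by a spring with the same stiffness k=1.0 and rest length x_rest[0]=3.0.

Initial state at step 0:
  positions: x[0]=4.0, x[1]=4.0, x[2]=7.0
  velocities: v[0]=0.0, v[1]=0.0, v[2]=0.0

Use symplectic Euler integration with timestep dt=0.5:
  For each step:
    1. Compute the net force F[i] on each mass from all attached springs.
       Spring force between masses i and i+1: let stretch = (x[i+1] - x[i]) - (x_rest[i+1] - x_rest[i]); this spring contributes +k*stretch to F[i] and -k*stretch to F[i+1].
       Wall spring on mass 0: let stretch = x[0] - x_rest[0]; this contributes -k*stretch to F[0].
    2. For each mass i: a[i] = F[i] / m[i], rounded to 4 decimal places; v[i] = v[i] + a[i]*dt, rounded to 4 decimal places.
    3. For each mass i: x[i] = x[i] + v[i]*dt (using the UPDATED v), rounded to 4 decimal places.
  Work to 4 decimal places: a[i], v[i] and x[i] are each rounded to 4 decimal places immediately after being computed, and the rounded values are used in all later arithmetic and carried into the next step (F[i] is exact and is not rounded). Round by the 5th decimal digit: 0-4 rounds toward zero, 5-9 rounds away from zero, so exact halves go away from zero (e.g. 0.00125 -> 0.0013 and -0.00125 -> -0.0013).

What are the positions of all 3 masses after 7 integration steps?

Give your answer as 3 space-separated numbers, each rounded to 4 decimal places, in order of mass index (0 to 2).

Answer: 3.8174 5.2898 9.5285

Derivation:
Step 0: x=[4.0000 4.0000 7.0000] v=[0.0000 0.0000 0.0000]
Step 1: x=[3.0000 4.7500 7.0000] v=[-2.0000 1.5000 0.0000]
Step 2: x=[1.6875 5.6250 7.1875] v=[-2.6250 1.7500 0.3750]
Step 3: x=[0.9375 5.9063 7.7344] v=[-1.5000 0.5625 1.0938]
Step 4: x=[1.1954 5.4024 8.5743] v=[0.5157 -1.0079 1.6798]
Step 5: x=[2.2062 4.6397 9.3713] v=[2.0215 -1.5255 1.5939]
Step 6: x=[3.2738 4.4515 9.7354] v=[2.1352 -0.3765 0.7281]
Step 7: x=[3.8174 5.2898 9.5285] v=[1.0872 1.6766 -0.4139]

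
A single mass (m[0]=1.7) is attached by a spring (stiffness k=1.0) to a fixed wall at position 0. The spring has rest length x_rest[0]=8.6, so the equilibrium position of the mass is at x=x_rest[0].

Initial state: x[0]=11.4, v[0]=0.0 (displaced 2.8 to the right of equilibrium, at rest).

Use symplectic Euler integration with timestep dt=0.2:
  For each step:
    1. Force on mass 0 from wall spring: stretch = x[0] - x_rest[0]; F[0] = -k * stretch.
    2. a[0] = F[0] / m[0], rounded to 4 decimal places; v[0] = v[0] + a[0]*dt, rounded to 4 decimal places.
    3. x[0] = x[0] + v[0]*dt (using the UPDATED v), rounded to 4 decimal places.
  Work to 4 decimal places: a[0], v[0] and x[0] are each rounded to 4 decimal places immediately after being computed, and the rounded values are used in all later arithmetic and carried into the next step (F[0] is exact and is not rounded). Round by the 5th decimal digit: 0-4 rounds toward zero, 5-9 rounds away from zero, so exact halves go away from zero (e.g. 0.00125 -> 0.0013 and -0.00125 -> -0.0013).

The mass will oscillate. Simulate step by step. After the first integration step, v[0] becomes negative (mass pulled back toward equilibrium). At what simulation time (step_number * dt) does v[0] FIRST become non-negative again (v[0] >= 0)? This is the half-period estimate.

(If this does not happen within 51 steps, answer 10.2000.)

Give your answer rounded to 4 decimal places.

Step 0: x=[11.4000] v=[0.0000]
Step 1: x=[11.3341] v=[-0.3294]
Step 2: x=[11.2039] v=[-0.6511]
Step 3: x=[11.0124] v=[-0.9574]
Step 4: x=[10.7642] v=[-1.2412]
Step 5: x=[10.4650] v=[-1.4958]
Step 6: x=[10.1220] v=[-1.7152]
Step 7: x=[9.7431] v=[-1.8943]
Step 8: x=[9.3373] v=[-2.0288]
Step 9: x=[8.9142] v=[-2.1155]
Step 10: x=[8.4837] v=[-2.1525]
Step 11: x=[8.0559] v=[-2.1388]
Step 12: x=[7.6409] v=[-2.0748]
Step 13: x=[7.2485] v=[-1.9620]
Step 14: x=[6.8879] v=[-1.8030]
Step 15: x=[6.5676] v=[-1.6016]
Step 16: x=[6.2951] v=[-1.3625]
Step 17: x=[6.0768] v=[-1.0913]
Step 18: x=[5.9179] v=[-0.7945]
Step 19: x=[5.8221] v=[-0.4790]
Step 20: x=[5.7917] v=[-0.1522]
Step 21: x=[5.8273] v=[0.1782]
First v>=0 after going negative at step 21, time=4.2000

Answer: 4.2000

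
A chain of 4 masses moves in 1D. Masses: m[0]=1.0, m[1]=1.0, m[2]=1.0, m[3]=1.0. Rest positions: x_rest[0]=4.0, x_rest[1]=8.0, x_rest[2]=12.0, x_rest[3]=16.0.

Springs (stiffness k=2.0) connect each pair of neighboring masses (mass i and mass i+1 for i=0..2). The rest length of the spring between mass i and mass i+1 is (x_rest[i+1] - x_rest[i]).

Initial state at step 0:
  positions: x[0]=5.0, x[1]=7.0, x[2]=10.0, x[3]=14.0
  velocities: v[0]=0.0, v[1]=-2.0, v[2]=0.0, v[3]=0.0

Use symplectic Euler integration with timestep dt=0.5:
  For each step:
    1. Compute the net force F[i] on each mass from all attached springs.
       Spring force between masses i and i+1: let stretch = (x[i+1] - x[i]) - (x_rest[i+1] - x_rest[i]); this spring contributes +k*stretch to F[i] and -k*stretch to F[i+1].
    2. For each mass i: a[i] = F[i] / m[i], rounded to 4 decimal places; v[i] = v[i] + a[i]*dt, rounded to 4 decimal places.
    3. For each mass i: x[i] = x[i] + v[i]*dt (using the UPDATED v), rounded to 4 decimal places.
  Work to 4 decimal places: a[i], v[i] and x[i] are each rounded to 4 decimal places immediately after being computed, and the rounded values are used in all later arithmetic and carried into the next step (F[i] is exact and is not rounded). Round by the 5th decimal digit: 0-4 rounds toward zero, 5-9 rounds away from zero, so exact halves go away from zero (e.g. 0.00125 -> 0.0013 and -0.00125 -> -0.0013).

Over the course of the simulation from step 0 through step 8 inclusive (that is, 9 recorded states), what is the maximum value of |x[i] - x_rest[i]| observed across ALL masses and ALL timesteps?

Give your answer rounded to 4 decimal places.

Step 0: x=[5.0000 7.0000 10.0000 14.0000] v=[0.0000 -2.0000 0.0000 0.0000]
Step 1: x=[4.0000 6.5000 10.5000 14.0000] v=[-2.0000 -1.0000 1.0000 0.0000]
Step 2: x=[2.2500 6.7500 10.7500 14.2500] v=[-3.5000 0.5000 0.5000 0.5000]
Step 3: x=[0.7500 6.7500 10.7500 14.7500] v=[-3.0000 0.0000 0.0000 1.0000]
Step 4: x=[0.2500 5.7500 10.7500 15.2500] v=[-1.0000 -2.0000 0.0000 1.0000]
Step 5: x=[0.5000 4.5000 10.5000 15.5000] v=[0.5000 -2.5000 -0.5000 0.5000]
Step 6: x=[0.7500 4.2500 9.7500 15.2500] v=[0.5000 -0.5000 -1.5000 -0.5000]
Step 7: x=[0.7500 5.0000 9.0000 14.2500] v=[0.0000 1.5000 -1.5000 -2.0000]
Step 8: x=[0.8750 5.6250 8.8750 12.6250] v=[0.2500 1.2500 -0.2500 -3.2500]
Max displacement = 3.7500

Answer: 3.7500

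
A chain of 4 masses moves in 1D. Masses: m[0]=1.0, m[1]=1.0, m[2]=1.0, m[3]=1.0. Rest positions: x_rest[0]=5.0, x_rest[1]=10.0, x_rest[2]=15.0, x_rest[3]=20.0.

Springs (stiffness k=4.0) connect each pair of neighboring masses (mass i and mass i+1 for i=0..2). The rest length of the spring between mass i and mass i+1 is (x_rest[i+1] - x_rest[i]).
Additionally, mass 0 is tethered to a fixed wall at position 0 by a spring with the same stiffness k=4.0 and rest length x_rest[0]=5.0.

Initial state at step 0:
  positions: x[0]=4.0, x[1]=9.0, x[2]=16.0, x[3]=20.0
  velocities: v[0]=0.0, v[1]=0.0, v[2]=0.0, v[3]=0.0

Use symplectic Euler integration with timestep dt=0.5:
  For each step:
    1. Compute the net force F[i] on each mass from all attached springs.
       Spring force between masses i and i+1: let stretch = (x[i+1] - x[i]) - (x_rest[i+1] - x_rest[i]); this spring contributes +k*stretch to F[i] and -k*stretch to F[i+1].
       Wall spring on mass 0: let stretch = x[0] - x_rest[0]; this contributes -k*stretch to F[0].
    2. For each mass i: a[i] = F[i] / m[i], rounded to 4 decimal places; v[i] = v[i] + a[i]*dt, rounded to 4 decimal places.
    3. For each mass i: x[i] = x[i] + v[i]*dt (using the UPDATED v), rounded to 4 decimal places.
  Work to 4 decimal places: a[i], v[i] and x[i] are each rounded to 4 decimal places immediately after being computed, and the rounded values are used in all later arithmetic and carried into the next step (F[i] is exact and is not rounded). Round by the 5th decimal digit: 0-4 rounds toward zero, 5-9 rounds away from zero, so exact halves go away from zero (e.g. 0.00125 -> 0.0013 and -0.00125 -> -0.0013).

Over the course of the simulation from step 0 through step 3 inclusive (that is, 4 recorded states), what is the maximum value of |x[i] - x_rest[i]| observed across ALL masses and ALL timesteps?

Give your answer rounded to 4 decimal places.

Answer: 2.0000

Derivation:
Step 0: x=[4.0000 9.0000 16.0000 20.0000] v=[0.0000 0.0000 0.0000 0.0000]
Step 1: x=[5.0000 11.0000 13.0000 21.0000] v=[2.0000 4.0000 -6.0000 2.0000]
Step 2: x=[7.0000 9.0000 16.0000 19.0000] v=[4.0000 -4.0000 6.0000 -4.0000]
Step 3: x=[4.0000 12.0000 15.0000 19.0000] v=[-6.0000 6.0000 -2.0000 0.0000]
Max displacement = 2.0000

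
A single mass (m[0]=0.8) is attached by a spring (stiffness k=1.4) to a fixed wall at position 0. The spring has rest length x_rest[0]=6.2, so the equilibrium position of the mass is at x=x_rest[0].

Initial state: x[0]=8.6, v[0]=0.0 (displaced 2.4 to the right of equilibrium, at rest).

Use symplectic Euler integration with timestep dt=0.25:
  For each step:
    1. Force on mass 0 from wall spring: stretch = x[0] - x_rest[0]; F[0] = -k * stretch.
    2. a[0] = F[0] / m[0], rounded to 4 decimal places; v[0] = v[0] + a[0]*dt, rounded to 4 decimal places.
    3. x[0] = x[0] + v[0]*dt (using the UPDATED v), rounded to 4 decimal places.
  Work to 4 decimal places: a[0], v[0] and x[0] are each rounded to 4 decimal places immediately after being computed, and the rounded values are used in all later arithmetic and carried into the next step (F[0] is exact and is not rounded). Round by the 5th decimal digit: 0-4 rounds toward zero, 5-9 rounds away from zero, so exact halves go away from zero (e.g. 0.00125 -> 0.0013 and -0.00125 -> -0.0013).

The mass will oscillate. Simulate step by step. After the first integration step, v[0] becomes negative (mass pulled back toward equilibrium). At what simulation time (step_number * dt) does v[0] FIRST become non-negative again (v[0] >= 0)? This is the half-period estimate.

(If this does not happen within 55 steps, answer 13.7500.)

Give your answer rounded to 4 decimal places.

Answer: 2.5000

Derivation:
Step 0: x=[8.6000] v=[0.0000]
Step 1: x=[8.3375] v=[-1.0500]
Step 2: x=[7.8412] v=[-1.9852]
Step 3: x=[7.1654] v=[-2.7032]
Step 4: x=[6.3840] v=[-3.1256]
Step 5: x=[5.5825] v=[-3.2061]
Step 6: x=[4.8485] v=[-2.9360]
Step 7: x=[4.2623] v=[-2.3447]
Step 8: x=[3.8881] v=[-1.4970]
Step 9: x=[3.7667] v=[-0.4856]
Step 10: x=[3.9115] v=[0.5790]
First v>=0 after going negative at step 10, time=2.5000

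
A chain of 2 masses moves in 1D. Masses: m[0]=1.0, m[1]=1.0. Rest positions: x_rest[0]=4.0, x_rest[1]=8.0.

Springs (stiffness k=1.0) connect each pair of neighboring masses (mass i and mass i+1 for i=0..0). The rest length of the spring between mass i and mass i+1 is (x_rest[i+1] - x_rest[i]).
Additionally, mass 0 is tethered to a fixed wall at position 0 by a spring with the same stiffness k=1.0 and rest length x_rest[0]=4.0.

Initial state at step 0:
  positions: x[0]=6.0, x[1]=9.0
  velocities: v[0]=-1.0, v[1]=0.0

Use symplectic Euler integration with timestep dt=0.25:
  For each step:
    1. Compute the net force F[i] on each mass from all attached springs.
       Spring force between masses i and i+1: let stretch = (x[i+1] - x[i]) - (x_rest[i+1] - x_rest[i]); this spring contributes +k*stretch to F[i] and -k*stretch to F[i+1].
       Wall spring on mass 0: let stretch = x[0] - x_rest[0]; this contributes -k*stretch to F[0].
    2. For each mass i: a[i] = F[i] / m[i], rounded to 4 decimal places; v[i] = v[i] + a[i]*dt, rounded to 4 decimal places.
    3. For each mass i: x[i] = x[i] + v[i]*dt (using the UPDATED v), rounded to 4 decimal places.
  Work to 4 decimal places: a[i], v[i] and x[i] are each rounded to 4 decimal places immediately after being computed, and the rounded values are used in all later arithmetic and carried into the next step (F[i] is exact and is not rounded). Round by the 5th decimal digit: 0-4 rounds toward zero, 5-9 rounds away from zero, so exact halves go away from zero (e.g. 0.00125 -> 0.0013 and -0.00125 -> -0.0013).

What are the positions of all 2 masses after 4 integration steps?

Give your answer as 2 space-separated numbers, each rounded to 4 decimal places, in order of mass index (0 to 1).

Answer: 3.7892 9.2700

Derivation:
Step 0: x=[6.0000 9.0000] v=[-1.0000 0.0000]
Step 1: x=[5.5625 9.0625] v=[-1.7500 0.2500]
Step 2: x=[4.9961 9.1563] v=[-2.2656 0.3750]
Step 3: x=[4.3775 9.2401] v=[-2.4746 0.3350]
Step 4: x=[3.7892 9.2700] v=[-2.3533 0.1194]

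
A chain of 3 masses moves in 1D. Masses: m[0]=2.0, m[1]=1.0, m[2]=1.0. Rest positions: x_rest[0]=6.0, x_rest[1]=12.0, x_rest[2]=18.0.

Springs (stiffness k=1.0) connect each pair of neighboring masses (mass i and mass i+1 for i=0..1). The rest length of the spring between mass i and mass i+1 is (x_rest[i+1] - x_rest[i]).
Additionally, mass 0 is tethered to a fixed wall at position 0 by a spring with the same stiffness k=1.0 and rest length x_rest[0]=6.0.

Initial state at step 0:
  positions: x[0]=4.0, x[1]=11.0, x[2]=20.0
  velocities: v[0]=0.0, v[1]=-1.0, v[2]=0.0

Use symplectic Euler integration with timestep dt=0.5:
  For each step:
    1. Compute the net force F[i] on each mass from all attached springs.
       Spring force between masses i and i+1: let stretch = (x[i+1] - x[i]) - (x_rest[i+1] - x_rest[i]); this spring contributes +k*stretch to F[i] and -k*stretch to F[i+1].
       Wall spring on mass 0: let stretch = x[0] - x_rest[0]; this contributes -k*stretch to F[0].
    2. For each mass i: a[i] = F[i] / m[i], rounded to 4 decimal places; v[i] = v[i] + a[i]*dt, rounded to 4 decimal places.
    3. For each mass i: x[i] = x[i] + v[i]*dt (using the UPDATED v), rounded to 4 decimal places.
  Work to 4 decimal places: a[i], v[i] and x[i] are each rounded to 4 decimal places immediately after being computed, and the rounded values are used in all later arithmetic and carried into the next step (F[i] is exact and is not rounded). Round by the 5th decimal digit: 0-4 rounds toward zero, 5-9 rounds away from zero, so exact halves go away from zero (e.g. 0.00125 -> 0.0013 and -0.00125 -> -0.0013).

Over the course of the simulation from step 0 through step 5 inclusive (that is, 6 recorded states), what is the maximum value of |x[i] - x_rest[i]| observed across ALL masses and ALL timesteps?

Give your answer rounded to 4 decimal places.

Answer: 3.0758

Derivation:
Step 0: x=[4.0000 11.0000 20.0000] v=[0.0000 -1.0000 0.0000]
Step 1: x=[4.3750 11.0000 19.2500] v=[0.7500 0.0000 -1.5000]
Step 2: x=[5.0313 11.4063 17.9375] v=[1.3125 0.8125 -2.6250]
Step 3: x=[5.8556 11.8516 16.4922] v=[1.6485 0.8906 -2.8906]
Step 4: x=[6.6974 11.9581 15.3868] v=[1.6836 0.2129 -2.2109]
Step 5: x=[7.3596 11.6066 14.9242] v=[1.3244 -0.7031 -0.9253]
Max displacement = 3.0758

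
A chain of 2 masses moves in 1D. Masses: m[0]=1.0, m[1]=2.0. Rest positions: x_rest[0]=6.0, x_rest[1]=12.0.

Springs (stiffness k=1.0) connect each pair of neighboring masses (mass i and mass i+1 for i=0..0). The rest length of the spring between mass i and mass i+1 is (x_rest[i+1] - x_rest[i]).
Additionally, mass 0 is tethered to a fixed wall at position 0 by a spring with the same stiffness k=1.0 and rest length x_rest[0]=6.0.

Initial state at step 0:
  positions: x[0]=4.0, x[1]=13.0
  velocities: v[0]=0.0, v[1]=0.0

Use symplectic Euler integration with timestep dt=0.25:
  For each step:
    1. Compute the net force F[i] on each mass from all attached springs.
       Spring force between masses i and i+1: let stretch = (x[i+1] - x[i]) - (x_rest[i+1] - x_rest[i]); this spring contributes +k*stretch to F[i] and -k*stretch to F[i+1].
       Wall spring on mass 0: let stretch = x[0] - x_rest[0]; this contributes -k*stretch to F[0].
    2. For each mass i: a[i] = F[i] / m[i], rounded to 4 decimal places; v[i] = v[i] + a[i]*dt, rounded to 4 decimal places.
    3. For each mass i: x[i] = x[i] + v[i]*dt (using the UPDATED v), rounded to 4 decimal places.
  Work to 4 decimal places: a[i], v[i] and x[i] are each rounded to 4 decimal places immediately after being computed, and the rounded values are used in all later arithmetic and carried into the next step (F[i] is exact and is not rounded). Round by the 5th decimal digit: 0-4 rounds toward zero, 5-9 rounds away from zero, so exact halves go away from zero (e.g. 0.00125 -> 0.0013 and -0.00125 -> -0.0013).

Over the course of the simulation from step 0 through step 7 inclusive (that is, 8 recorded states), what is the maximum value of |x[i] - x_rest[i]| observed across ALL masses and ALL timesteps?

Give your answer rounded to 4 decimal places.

Answer: 2.2933

Derivation:
Step 0: x=[4.0000 13.0000] v=[0.0000 0.0000]
Step 1: x=[4.3125 12.9063] v=[1.2500 -0.3750]
Step 2: x=[4.8926 12.7315] v=[2.3203 -0.6992]
Step 3: x=[5.6568 12.4992] v=[3.0569 -0.9291]
Step 4: x=[6.4951 12.2406] v=[3.3533 -1.0344]
Step 5: x=[7.2866 11.9900] v=[3.1659 -1.0026]
Step 6: x=[7.9166 11.7799] v=[2.5201 -0.8405]
Step 7: x=[8.2933 11.6366] v=[1.5068 -0.5734]
Max displacement = 2.2933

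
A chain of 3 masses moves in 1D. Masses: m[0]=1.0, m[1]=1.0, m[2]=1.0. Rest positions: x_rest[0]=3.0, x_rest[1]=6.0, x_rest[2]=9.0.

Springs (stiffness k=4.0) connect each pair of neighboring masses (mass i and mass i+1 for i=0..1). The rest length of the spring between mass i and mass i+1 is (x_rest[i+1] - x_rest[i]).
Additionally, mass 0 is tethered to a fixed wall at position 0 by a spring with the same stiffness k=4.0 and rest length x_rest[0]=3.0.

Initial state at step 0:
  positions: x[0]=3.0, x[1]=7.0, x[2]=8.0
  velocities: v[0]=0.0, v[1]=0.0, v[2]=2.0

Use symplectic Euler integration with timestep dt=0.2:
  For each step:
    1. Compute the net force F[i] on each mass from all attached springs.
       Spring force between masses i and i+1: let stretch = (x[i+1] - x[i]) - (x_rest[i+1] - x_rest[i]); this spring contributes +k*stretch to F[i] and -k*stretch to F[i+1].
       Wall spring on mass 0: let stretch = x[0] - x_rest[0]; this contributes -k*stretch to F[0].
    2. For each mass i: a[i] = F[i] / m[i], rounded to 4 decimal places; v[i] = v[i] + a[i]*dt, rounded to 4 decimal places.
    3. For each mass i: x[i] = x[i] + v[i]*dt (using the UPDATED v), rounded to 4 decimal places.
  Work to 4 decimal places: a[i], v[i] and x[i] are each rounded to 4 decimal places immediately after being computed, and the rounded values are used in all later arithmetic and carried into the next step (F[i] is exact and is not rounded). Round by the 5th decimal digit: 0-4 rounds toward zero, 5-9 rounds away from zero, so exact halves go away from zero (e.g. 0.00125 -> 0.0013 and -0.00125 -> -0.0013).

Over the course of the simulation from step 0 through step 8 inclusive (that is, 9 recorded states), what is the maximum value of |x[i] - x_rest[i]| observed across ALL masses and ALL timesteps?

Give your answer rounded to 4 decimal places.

Answer: 1.8585

Derivation:
Step 0: x=[3.0000 7.0000 8.0000] v=[0.0000 0.0000 2.0000]
Step 1: x=[3.1600 6.5200 8.7200] v=[0.8000 -2.4000 3.6000]
Step 2: x=[3.3520 5.8544 9.5680] v=[0.9600 -3.3280 4.2400]
Step 3: x=[3.4081 5.3826 10.3018] v=[0.2803 -2.3590 3.6691]
Step 4: x=[3.2348 5.3820 10.7285] v=[-0.8666 -0.0032 2.1337]
Step 5: x=[2.8875 5.8932 10.7798] v=[-1.7367 2.5562 0.2565]
Step 6: x=[2.5591 6.7054 10.5292] v=[-1.6421 4.0609 -1.2528]
Step 7: x=[2.4846 7.4660 10.1468] v=[-0.3723 3.8029 -1.9118]
Step 8: x=[2.8096 7.8585 9.8155] v=[1.6251 1.9624 -1.6564]
Max displacement = 1.8585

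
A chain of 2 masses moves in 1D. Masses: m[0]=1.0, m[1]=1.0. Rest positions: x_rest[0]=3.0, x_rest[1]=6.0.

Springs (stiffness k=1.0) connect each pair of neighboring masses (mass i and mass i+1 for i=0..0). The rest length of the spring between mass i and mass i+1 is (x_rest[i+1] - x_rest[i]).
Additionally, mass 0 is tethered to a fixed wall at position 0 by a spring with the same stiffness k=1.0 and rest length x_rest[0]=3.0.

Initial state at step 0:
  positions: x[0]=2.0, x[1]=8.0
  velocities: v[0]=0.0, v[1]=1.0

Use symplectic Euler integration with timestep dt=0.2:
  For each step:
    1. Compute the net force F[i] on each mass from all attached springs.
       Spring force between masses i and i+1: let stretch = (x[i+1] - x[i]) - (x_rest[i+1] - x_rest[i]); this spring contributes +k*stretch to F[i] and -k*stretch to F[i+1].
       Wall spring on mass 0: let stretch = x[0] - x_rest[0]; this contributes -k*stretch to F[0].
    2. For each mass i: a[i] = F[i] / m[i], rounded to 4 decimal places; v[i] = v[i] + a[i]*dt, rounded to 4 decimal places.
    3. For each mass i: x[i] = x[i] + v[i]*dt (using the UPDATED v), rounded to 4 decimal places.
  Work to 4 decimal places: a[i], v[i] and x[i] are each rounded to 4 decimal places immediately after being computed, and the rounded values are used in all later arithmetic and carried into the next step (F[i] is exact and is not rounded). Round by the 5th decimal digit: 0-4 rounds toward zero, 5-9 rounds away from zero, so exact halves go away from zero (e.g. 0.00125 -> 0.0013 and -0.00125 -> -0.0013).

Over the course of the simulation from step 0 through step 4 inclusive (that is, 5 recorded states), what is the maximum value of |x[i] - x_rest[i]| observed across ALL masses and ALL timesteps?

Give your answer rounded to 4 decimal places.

Step 0: x=[2.0000 8.0000] v=[0.0000 1.0000]
Step 1: x=[2.1600 8.0800] v=[0.8000 0.4000]
Step 2: x=[2.4704 8.0432] v=[1.5520 -0.1840]
Step 3: x=[2.9049 7.9035] v=[2.1725 -0.6986]
Step 4: x=[3.4231 7.6838] v=[2.5912 -1.0983]
Max displacement = 2.0800

Answer: 2.0800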